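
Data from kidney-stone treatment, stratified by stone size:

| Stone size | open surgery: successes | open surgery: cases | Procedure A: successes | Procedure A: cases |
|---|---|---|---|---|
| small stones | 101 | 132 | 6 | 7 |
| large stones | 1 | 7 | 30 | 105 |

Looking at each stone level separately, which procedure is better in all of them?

Procedure A

Small stones: open surgery 101/132 = 76.5%, Procedure A 6/7 = 85.7% → Procedure A
Large stones: open surgery 1/7 = 14.3%, Procedure A 30/105 = 28.6% → Procedure A
Procedure A has the higher rate in both groups.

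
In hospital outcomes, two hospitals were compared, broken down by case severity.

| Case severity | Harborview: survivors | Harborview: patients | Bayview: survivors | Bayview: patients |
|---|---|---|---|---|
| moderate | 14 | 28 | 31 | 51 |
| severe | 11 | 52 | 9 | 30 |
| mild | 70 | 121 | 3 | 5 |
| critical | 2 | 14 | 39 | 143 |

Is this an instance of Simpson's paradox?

Yes

Moderate: Harborview 14/28 = 50.0%, Bayview 31/51 = 60.8% → Bayview
Severe: Harborview 11/52 = 21.2%, Bayview 9/30 = 30.0% → Bayview
Mild: Harborview 70/121 = 57.9%, Bayview 3/5 = 60.0% → Bayview
Critical: Harborview 2/14 = 14.3%, Bayview 39/143 = 27.3% → Bayview
Overall: Harborview 97/215 = 45.1%, Bayview 82/229 = 35.8% → Harborview
Bayview wins each case group but Harborview wins overall — the comparison reverses. Bayview's patients skew toward critical, which has a lower base rate.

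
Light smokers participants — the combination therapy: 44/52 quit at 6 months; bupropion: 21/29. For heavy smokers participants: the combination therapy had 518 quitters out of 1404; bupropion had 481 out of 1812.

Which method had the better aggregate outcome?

Light smokers: the combination therapy 44/52 = 84.6%, bupropion 21/29 = 72.4% → the combination therapy
Heavy smokers: the combination therapy 518/1404 = 36.9%, bupropion 481/1812 = 26.5% → the combination therapy
Overall: the combination therapy 562/1456 = 38.6%, bupropion 502/1841 = 27.3% → the combination therapy

the combination therapy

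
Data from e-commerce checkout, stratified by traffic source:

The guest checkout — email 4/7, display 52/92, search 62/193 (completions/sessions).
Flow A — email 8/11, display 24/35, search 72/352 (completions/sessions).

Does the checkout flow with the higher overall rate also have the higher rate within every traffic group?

Email: the guest checkout 4/7 = 57.1%, Flow A 8/11 = 72.7% → Flow A
Display: the guest checkout 52/92 = 56.5%, Flow A 24/35 = 68.6% → Flow A
Search: the guest checkout 62/193 = 32.1%, Flow A 72/352 = 20.5% → the guest checkout
Overall: the guest checkout 118/292 = 40.4%, Flow A 104/398 = 26.1% → the guest checkout
Neither sweeps: the guest checkout wins 1 of 3 groups, Flow A wins 2. The guest checkout wins overall but not every group — no Simpson reversal.

No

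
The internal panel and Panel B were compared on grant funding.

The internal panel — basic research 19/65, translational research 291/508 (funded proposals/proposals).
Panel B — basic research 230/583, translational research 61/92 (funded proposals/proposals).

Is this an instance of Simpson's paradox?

Basic research: the internal panel 19/65 = 29.2%, Panel B 230/583 = 39.5% → Panel B
Translational research: the internal panel 291/508 = 57.3%, Panel B 61/92 = 66.3% → Panel B
Overall: the internal panel 310/573 = 54.1%, Panel B 291/675 = 43.1% → the internal panel
Panel B wins each proposal group but the internal panel wins overall — the comparison reverses. Panel B's proposals skew toward basic research, which has a lower base rate.

Yes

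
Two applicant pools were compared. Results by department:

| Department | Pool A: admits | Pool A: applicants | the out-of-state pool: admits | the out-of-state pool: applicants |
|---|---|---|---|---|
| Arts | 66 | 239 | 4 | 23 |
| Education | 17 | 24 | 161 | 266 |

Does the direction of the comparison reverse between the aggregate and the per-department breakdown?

Yes

Arts: Pool A 66/239 = 27.6%, the out-of-state pool 4/23 = 17.4% → Pool A
Education: Pool A 17/24 = 70.8%, the out-of-state pool 161/266 = 60.5% → Pool A
Overall: Pool A 83/263 = 31.6%, the out-of-state pool 165/289 = 57.1% → the out-of-state pool
Pool A wins each department group but the out-of-state pool wins overall — the comparison reverses. Pool A's applicants skew toward Arts, which has a lower base rate.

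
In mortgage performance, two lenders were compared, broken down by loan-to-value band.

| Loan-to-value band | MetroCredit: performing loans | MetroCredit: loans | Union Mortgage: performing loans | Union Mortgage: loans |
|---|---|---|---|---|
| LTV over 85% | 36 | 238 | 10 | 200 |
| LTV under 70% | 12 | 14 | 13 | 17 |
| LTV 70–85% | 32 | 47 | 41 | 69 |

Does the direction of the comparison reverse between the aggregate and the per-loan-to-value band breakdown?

LTV over 85%: MetroCredit 36/238 = 15.1%, Union Mortgage 10/200 = 5.0% → MetroCredit
LTV under 70%: MetroCredit 12/14 = 85.7%, Union Mortgage 13/17 = 76.5% → MetroCredit
LTV 70–85%: MetroCredit 32/47 = 68.1%, Union Mortgage 41/69 = 59.4% → MetroCredit
Overall: MetroCredit 80/299 = 26.8%, Union Mortgage 64/286 = 22.4% → MetroCredit
MetroCredit wins overall and in every loan-to-value group — no reversal.

No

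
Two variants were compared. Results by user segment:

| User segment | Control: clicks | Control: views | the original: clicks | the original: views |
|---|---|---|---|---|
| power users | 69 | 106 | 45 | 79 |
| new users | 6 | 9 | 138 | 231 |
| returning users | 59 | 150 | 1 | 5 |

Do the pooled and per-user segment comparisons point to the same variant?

Power users: Control 69/106 = 65.1%, the original 45/79 = 57.0% → Control
New users: Control 6/9 = 66.7%, the original 138/231 = 59.7% → Control
Returning users: Control 59/150 = 39.3%, the original 1/5 = 20.0% → Control
Overall: Control 134/265 = 50.6%, the original 184/315 = 58.4% → the original
Control wins each user group but the original wins overall — the comparison reverses. Control's views skew toward returning users, which has a lower base rate.

No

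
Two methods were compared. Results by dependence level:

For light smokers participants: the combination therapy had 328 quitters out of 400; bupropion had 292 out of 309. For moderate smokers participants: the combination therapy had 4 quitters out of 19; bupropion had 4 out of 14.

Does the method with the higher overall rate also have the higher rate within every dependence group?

Yes

Light smokers: the combination therapy 328/400 = 82.0%, bupropion 292/309 = 94.5% → bupropion
Moderate smokers: the combination therapy 4/19 = 21.1%, bupropion 4/14 = 28.6% → bupropion
Overall: the combination therapy 332/419 = 79.2%, bupropion 296/323 = 91.6% → bupropion
Bupropion wins overall and in every dependence group — no reversal.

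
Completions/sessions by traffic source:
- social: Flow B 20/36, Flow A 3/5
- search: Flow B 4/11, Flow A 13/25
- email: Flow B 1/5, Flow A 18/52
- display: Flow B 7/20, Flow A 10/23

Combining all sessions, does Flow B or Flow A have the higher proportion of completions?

Social: Flow B 20/36 = 55.6%, Flow A 3/5 = 60.0% → Flow A
Search: Flow B 4/11 = 36.4%, Flow A 13/25 = 52.0% → Flow A
Email: Flow B 1/5 = 20.0%, Flow A 18/52 = 34.6% → Flow A
Display: Flow B 7/20 = 35.0%, Flow A 10/23 = 43.5% → Flow A
Overall: Flow B 32/72 = 44.4%, Flow A 44/105 = 41.9% → Flow B
(Flow A wins every traffic group but Flow B wins overall — Flow A's sessions skew toward the low-rate email group.)

Flow B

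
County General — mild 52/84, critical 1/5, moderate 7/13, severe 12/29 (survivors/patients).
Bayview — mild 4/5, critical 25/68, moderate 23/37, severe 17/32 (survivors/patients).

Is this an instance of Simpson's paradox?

Yes

Mild: County General 52/84 = 61.9%, Bayview 4/5 = 80.0% → Bayview
Critical: County General 1/5 = 20.0%, Bayview 25/68 = 36.8% → Bayview
Moderate: County General 7/13 = 53.8%, Bayview 23/37 = 62.2% → Bayview
Severe: County General 12/29 = 41.4%, Bayview 17/32 = 53.1% → Bayview
Overall: County General 72/131 = 55.0%, Bayview 69/142 = 48.6% → County General
Bayview wins each case group but County General wins overall — the comparison reverses. Bayview's patients skew toward critical, which has a lower base rate.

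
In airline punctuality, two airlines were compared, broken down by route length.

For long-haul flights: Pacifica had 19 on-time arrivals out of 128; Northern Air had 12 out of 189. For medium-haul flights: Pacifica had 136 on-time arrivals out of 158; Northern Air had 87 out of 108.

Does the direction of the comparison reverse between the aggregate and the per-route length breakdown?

Long-haul: Pacifica 19/128 = 14.8%, Northern Air 12/189 = 6.3% → Pacifica
Medium-haul: Pacifica 136/158 = 86.1%, Northern Air 87/108 = 80.6% → Pacifica
Overall: Pacifica 155/286 = 54.2%, Northern Air 99/297 = 33.3% → Pacifica
Pacifica wins overall and in every route group — no reversal.

No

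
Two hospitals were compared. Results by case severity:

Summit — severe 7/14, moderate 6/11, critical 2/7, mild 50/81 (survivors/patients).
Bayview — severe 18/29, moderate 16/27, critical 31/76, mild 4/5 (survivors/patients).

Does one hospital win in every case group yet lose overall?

Yes

Severe: Summit 7/14 = 50.0%, Bayview 18/29 = 62.1% → Bayview
Moderate: Summit 6/11 = 54.5%, Bayview 16/27 = 59.3% → Bayview
Critical: Summit 2/7 = 28.6%, Bayview 31/76 = 40.8% → Bayview
Mild: Summit 50/81 = 61.7%, Bayview 4/5 = 80.0% → Bayview
Overall: Summit 65/113 = 57.5%, Bayview 69/137 = 50.4% → Summit
Bayview wins each case group but Summit wins overall — the comparison reverses. Bayview's patients skew toward critical, which has a lower base rate.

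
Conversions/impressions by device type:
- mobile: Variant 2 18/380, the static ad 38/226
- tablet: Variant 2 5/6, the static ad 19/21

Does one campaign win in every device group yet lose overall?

Mobile: Variant 2 18/380 = 4.7%, the static ad 38/226 = 16.8% → the static ad
Tablet: Variant 2 5/6 = 83.3%, the static ad 19/21 = 90.5% → the static ad
Overall: Variant 2 23/386 = 6.0%, the static ad 57/247 = 23.1% → the static ad
The static ad wins overall and in every device group — no reversal.

No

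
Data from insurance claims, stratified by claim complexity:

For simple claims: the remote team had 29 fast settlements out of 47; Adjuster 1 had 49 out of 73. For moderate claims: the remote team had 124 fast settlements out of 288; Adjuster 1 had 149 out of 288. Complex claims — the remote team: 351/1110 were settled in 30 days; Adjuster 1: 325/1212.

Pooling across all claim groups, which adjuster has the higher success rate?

Simple: the remote team 29/47 = 61.7%, Adjuster 1 49/73 = 67.1% → Adjuster 1
Moderate: the remote team 124/288 = 43.1%, Adjuster 1 149/288 = 51.7% → Adjuster 1
Complex: the remote team 351/1110 = 31.6%, Adjuster 1 325/1212 = 26.8% → the remote team
Overall: the remote team 504/1445 = 34.9%, Adjuster 1 523/1573 = 33.2% → the remote team
(Neither sweeps every claim group, but the remote team has the higher pooled rate.)

the remote team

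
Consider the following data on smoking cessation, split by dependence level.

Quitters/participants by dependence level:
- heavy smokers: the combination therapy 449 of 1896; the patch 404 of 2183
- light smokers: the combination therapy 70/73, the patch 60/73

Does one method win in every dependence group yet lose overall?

No

Heavy smokers: the combination therapy 449/1896 = 23.7%, the patch 404/2183 = 18.5% → the combination therapy
Light smokers: the combination therapy 70/73 = 95.9%, the patch 60/73 = 82.2% → the combination therapy
Overall: the combination therapy 519/1969 = 26.4%, the patch 464/2256 = 20.6% → the combination therapy
The combination therapy wins overall and in every dependence group — no reversal.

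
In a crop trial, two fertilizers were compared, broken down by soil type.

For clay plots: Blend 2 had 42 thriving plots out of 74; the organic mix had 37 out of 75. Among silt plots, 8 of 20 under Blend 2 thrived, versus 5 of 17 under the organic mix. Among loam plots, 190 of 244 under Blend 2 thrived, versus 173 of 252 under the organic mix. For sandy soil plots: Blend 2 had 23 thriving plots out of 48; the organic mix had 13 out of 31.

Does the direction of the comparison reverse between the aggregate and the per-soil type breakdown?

No

Clay: Blend 2 42/74 = 56.8%, the organic mix 37/75 = 49.3% → Blend 2
Silt: Blend 2 8/20 = 40.0%, the organic mix 5/17 = 29.4% → Blend 2
Loam: Blend 2 190/244 = 77.9%, the organic mix 173/252 = 68.7% → Blend 2
Sandy soil: Blend 2 23/48 = 47.9%, the organic mix 13/31 = 41.9% → Blend 2
Overall: Blend 2 263/386 = 68.1%, the organic mix 228/375 = 60.8% → Blend 2
Blend 2 wins overall and in every soil group — no reversal.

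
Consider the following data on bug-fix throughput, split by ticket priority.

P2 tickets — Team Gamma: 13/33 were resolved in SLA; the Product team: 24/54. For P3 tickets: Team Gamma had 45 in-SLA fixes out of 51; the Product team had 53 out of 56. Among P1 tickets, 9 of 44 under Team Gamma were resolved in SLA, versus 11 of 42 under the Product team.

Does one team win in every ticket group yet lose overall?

No

P2: Team Gamma 13/33 = 39.4%, the Product team 24/54 = 44.4% → the Product team
P3: Team Gamma 45/51 = 88.2%, the Product team 53/56 = 94.6% → the Product team
P1: Team Gamma 9/44 = 20.5%, the Product team 11/42 = 26.2% → the Product team
Overall: Team Gamma 67/128 = 52.3%, the Product team 88/152 = 57.9% → the Product team
The Product team wins overall and in every ticket group — no reversal.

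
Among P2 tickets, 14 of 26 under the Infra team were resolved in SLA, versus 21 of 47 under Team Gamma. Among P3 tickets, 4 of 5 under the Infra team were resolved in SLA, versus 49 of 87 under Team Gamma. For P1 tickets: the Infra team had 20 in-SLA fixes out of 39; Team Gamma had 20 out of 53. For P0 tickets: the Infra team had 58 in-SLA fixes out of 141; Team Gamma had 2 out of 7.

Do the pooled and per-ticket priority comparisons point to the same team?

P2: the Infra team 14/26 = 53.8%, Team Gamma 21/47 = 44.7% → the Infra team
P3: the Infra team 4/5 = 80.0%, Team Gamma 49/87 = 56.3% → the Infra team
P1: the Infra team 20/39 = 51.3%, Team Gamma 20/53 = 37.7% → the Infra team
P0: the Infra team 58/141 = 41.1%, Team Gamma 2/7 = 28.6% → the Infra team
Overall: the Infra team 96/211 = 45.5%, Team Gamma 92/194 = 47.4% → Team Gamma
The Infra team wins each ticket group but Team Gamma wins overall — the comparison reverses. The Infra team's tickets skew toward P0, which has a lower base rate.

No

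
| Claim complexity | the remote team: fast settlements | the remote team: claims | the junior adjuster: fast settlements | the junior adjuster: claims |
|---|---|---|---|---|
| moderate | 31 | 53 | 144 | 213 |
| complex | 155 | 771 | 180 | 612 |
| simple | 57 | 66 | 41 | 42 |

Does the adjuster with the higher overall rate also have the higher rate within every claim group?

Yes

Moderate: the remote team 31/53 = 58.5%, the junior adjuster 144/213 = 67.6% → the junior adjuster
Complex: the remote team 155/771 = 20.1%, the junior adjuster 180/612 = 29.4% → the junior adjuster
Simple: the remote team 57/66 = 86.4%, the junior adjuster 41/42 = 97.6% → the junior adjuster
Overall: the remote team 243/890 = 27.3%, the junior adjuster 365/867 = 42.1% → the junior adjuster
The junior adjuster wins overall and in every claim group — no reversal.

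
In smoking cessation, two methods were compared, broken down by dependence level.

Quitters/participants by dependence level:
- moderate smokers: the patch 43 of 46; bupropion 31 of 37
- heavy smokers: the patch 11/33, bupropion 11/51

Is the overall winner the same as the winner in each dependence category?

Moderate smokers: the patch 43/46 = 93.5%, bupropion 31/37 = 83.8% → the patch
Heavy smokers: the patch 11/33 = 33.3%, bupropion 11/51 = 21.6% → the patch
Overall: the patch 54/79 = 68.4%, bupropion 42/88 = 47.7% → the patch
The patch wins overall and in every dependence group — no reversal.

Yes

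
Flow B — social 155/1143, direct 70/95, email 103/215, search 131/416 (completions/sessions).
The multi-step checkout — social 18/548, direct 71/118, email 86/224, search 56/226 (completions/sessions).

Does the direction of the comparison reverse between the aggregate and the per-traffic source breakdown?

Social: Flow B 155/1143 = 13.6%, the multi-step checkout 18/548 = 3.3% → Flow B
Direct: Flow B 70/95 = 73.7%, the multi-step checkout 71/118 = 60.2% → Flow B
Email: Flow B 103/215 = 47.9%, the multi-step checkout 86/224 = 38.4% → Flow B
Search: Flow B 131/416 = 31.5%, the multi-step checkout 56/226 = 24.8% → Flow B
Overall: Flow B 459/1869 = 24.6%, the multi-step checkout 231/1116 = 20.7% → Flow B
Flow B wins overall and in every traffic group — no reversal.

No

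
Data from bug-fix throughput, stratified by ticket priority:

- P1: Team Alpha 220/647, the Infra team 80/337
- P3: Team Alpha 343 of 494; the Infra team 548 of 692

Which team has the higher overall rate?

P1: Team Alpha 220/647 = 34.0%, the Infra team 80/337 = 23.7% → Team Alpha
P3: Team Alpha 343/494 = 69.4%, the Infra team 548/692 = 79.2% → the Infra team
Overall: Team Alpha 563/1141 = 49.3%, the Infra team 628/1029 = 61.0% → the Infra team
(Neither sweeps every ticket group, but the Infra team has the higher pooled rate.)

the Infra team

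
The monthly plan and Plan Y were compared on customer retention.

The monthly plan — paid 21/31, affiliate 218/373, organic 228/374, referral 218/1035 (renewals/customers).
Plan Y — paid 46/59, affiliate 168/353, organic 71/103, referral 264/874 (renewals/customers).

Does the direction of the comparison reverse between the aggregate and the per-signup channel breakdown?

Paid: the monthly plan 21/31 = 67.7%, Plan Y 46/59 = 78.0% → Plan Y
Affiliate: the monthly plan 218/373 = 58.4%, Plan Y 168/353 = 47.6% → the monthly plan
Organic: the monthly plan 228/374 = 61.0%, Plan Y 71/103 = 68.9% → Plan Y
Referral: the monthly plan 218/1035 = 21.1%, Plan Y 264/874 = 30.2% → Plan Y
Overall: the monthly plan 685/1813 = 37.8%, Plan Y 549/1389 = 39.5% → Plan Y
Neither sweeps: the monthly plan wins 1 of 4 groups, Plan Y wins 3. Plan Y wins overall but not every group — no Simpson reversal.

No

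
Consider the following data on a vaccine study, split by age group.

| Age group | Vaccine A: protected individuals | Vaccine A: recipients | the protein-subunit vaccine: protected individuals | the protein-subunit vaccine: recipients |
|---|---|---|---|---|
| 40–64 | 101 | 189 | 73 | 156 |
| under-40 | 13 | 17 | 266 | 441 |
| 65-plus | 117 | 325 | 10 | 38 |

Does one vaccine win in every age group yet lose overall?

40–64: Vaccine A 101/189 = 53.4%, the protein-subunit vaccine 73/156 = 46.8% → Vaccine A
Under-40: Vaccine A 13/17 = 76.5%, the protein-subunit vaccine 266/441 = 60.3% → Vaccine A
65-plus: Vaccine A 117/325 = 36.0%, the protein-subunit vaccine 10/38 = 26.3% → Vaccine A
Overall: Vaccine A 231/531 = 43.5%, the protein-subunit vaccine 349/635 = 55.0% → the protein-subunit vaccine
Vaccine A wins each age group but the protein-subunit vaccine wins overall — the comparison reverses. Vaccine A's recipients skew toward 65-plus, which has a lower base rate.

Yes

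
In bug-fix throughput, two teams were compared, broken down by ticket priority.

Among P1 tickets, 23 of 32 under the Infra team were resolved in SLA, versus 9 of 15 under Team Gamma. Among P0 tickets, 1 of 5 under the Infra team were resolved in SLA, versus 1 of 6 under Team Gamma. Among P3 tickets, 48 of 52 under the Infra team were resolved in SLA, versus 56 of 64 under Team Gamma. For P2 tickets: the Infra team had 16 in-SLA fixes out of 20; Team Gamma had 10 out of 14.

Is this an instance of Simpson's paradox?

P1: the Infra team 23/32 = 71.9%, Team Gamma 9/15 = 60.0% → the Infra team
P0: the Infra team 1/5 = 20.0%, Team Gamma 1/6 = 16.7% → the Infra team
P3: the Infra team 48/52 = 92.3%, Team Gamma 56/64 = 87.5% → the Infra team
P2: the Infra team 16/20 = 80.0%, Team Gamma 10/14 = 71.4% → the Infra team
Overall: the Infra team 88/109 = 80.7%, Team Gamma 76/99 = 76.8% → the Infra team
The Infra team wins overall and in every ticket group — no reversal.

No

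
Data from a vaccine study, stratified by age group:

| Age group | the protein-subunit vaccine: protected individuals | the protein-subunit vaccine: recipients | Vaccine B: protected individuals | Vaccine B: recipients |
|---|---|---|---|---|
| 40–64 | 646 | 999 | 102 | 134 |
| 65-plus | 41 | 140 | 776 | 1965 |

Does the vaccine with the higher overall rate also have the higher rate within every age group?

40–64: the protein-subunit vaccine 646/999 = 64.7%, Vaccine B 102/134 = 76.1% → Vaccine B
65-plus: the protein-subunit vaccine 41/140 = 29.3%, Vaccine B 776/1965 = 39.5% → Vaccine B
Overall: the protein-subunit vaccine 687/1139 = 60.3%, Vaccine B 878/2099 = 41.8% → the protein-subunit vaccine
Vaccine B wins each age group but the protein-subunit vaccine wins overall — the comparison reverses. Vaccine B's recipients skew toward 65-plus, which has a lower base rate.

No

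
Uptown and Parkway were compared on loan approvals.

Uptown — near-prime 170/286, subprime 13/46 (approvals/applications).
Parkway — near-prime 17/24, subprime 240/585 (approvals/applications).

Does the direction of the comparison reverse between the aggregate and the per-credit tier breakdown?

Near-prime: Uptown 170/286 = 59.4%, Parkway 17/24 = 70.8% → Parkway
Subprime: Uptown 13/46 = 28.3%, Parkway 240/585 = 41.0% → Parkway
Overall: Uptown 183/332 = 55.1%, Parkway 257/609 = 42.2% → Uptown
Parkway wins each credit group but Uptown wins overall — the comparison reverses. Parkway's applications skew toward subprime, which has a lower base rate.

Yes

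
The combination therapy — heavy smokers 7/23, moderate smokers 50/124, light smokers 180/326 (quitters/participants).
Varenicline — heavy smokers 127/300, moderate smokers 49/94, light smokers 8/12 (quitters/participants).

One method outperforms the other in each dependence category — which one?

varenicline

Heavy smokers: the combination therapy 7/23 = 30.4%, varenicline 127/300 = 42.3% → varenicline
Moderate smokers: the combination therapy 50/124 = 40.3%, varenicline 49/94 = 52.1% → varenicline
Light smokers: the combination therapy 180/326 = 55.2%, varenicline 8/12 = 66.7% → varenicline
Varenicline has the higher rate in all 3 groups.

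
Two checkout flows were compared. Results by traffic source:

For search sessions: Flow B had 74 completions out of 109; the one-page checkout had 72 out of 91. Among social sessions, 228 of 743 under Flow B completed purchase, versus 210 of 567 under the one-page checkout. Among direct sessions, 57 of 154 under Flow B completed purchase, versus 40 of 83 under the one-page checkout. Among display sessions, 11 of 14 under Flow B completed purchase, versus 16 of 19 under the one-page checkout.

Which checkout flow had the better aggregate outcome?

Search: Flow B 74/109 = 67.9%, the one-page checkout 72/91 = 79.1% → the one-page checkout
Social: Flow B 228/743 = 30.7%, the one-page checkout 210/567 = 37.0% → the one-page checkout
Direct: Flow B 57/154 = 37.0%, the one-page checkout 40/83 = 48.2% → the one-page checkout
Display: Flow B 11/14 = 78.6%, the one-page checkout 16/19 = 84.2% → the one-page checkout
Overall: Flow B 370/1020 = 36.3%, the one-page checkout 338/760 = 44.5% → the one-page checkout

the one-page checkout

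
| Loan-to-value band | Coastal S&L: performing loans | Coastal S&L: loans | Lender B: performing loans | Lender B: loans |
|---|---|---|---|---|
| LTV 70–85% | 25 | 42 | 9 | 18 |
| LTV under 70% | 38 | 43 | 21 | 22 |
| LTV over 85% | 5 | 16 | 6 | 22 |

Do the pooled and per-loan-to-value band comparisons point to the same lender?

No

LTV 70–85%: Coastal S&L 25/42 = 59.5%, Lender B 9/18 = 50.0% → Coastal S&L
LTV under 70%: Coastal S&L 38/43 = 88.4%, Lender B 21/22 = 95.5% → Lender B
LTV over 85%: Coastal S&L 5/16 = 31.2%, Lender B 6/22 = 27.3% → Coastal S&L
Overall: Coastal S&L 68/101 = 67.3%, Lender B 36/62 = 58.1% → Coastal S&L
Neither sweeps: Coastal S&L wins 2 of 3 groups, Lender B wins 1. Coastal S&L wins overall but not every group — no Simpson reversal.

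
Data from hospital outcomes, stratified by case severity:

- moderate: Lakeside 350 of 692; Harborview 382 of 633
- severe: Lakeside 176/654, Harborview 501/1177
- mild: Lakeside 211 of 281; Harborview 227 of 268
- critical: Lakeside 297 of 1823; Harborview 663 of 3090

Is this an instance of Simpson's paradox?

Moderate: Lakeside 350/692 = 50.6%, Harborview 382/633 = 60.3% → Harborview
Severe: Lakeside 176/654 = 26.9%, Harborview 501/1177 = 42.6% → Harborview
Mild: Lakeside 211/281 = 75.1%, Harborview 227/268 = 84.7% → Harborview
Critical: Lakeside 297/1823 = 16.3%, Harborview 663/3090 = 21.5% → Harborview
Overall: Lakeside 1034/3450 = 30.0%, Harborview 1773/5168 = 34.3% → Harborview
Harborview wins overall and in every case group — no reversal.

No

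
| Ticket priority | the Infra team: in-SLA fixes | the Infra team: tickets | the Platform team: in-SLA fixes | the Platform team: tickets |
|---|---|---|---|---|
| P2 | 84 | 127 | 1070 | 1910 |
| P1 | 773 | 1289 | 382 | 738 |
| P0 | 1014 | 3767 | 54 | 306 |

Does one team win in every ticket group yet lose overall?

Yes

P2: the Infra team 84/127 = 66.1%, the Platform team 1070/1910 = 56.0% → the Infra team
P1: the Infra team 773/1289 = 60.0%, the Platform team 382/738 = 51.8% → the Infra team
P0: the Infra team 1014/3767 = 26.9%, the Platform team 54/306 = 17.6% → the Infra team
Overall: the Infra team 1871/5183 = 36.1%, the Platform team 1506/2954 = 51.0% → the Platform team
The Infra team wins each ticket group but the Platform team wins overall — the comparison reverses. The Infra team's tickets skew toward P0, which has a lower base rate.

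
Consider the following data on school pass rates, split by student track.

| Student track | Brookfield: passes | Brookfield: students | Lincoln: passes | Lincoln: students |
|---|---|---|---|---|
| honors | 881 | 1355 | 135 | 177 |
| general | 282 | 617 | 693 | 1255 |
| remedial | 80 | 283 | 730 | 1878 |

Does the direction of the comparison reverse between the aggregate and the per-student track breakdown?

Yes

Honors: Brookfield 881/1355 = 65.0%, Lincoln 135/177 = 76.3% → Lincoln
General: Brookfield 282/617 = 45.7%, Lincoln 693/1255 = 55.2% → Lincoln
Remedial: Brookfield 80/283 = 28.3%, Lincoln 730/1878 = 38.9% → Lincoln
Overall: Brookfield 1243/2255 = 55.1%, Lincoln 1558/3310 = 47.1% → Brookfield
Lincoln wins each student group but Brookfield wins overall — the comparison reverses. Lincoln's students skew toward remedial, which has a lower base rate.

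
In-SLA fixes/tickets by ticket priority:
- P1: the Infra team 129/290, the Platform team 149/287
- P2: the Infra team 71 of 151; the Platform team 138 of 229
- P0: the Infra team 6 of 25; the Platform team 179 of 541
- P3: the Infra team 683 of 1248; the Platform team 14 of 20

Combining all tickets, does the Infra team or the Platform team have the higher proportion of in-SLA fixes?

the Infra team

P1: the Infra team 129/290 = 44.5%, the Platform team 149/287 = 51.9% → the Platform team
P2: the Infra team 71/151 = 47.0%, the Platform team 138/229 = 60.3% → the Platform team
P0: the Infra team 6/25 = 24.0%, the Platform team 179/541 = 33.1% → the Platform team
P3: the Infra team 683/1248 = 54.7%, the Platform team 14/20 = 70.0% → the Platform team
Overall: the Infra team 889/1714 = 51.9%, the Platform team 480/1077 = 44.6% → the Infra team
(The Platform team wins every ticket group but the Infra team wins overall — the Platform team's tickets skew toward the low-rate P0 group.)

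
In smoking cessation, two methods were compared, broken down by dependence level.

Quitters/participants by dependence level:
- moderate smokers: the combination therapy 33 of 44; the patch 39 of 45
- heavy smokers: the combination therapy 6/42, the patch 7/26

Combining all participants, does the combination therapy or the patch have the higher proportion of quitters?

the patch

Moderate smokers: the combination therapy 33/44 = 75.0%, the patch 39/45 = 86.7% → the patch
Heavy smokers: the combination therapy 6/42 = 14.3%, the patch 7/26 = 26.9% → the patch
Overall: the combination therapy 39/86 = 45.3%, the patch 46/71 = 64.8% → the patch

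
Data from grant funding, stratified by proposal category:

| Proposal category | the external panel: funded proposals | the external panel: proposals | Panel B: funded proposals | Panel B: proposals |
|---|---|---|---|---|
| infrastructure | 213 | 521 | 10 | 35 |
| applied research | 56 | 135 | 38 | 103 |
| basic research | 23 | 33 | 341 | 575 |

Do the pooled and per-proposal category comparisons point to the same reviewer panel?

No

Infrastructure: the external panel 213/521 = 40.9%, Panel B 10/35 = 28.6% → the external panel
Applied research: the external panel 56/135 = 41.5%, Panel B 38/103 = 36.9% → the external panel
Basic research: the external panel 23/33 = 69.7%, Panel B 341/575 = 59.3% → the external panel
Overall: the external panel 292/689 = 42.4%, Panel B 389/713 = 54.6% → Panel B
The external panel wins each proposal group but Panel B wins overall — the comparison reverses. The external panel's proposals skew toward infrastructure, which has a lower base rate.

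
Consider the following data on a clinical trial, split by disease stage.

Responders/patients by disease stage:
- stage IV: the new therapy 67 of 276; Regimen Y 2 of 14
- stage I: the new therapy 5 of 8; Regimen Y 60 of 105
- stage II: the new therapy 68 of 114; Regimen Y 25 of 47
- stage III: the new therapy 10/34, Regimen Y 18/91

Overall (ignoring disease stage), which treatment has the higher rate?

Stage IV: the new therapy 67/276 = 24.3%, Regimen Y 2/14 = 14.3% → the new therapy
Stage I: the new therapy 5/8 = 62.5%, Regimen Y 60/105 = 57.1% → the new therapy
Stage II: the new therapy 68/114 = 59.6%, Regimen Y 25/47 = 53.2% → the new therapy
Stage III: the new therapy 10/34 = 29.4%, Regimen Y 18/91 = 19.8% → the new therapy
Overall: the new therapy 150/432 = 34.7%, Regimen Y 105/257 = 40.9% → Regimen Y
(The new therapy wins every disease group but Regimen Y wins overall — the new therapy's patients skew toward the low-rate stage IV group.)

Regimen Y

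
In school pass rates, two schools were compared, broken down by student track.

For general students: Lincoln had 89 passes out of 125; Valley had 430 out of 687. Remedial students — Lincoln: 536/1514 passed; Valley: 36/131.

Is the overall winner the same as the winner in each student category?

No

General: Lincoln 89/125 = 71.2%, Valley 430/687 = 62.6% → Lincoln
Remedial: Lincoln 536/1514 = 35.4%, Valley 36/131 = 27.5% → Lincoln
Overall: Lincoln 625/1639 = 38.1%, Valley 466/818 = 57.0% → Valley
Lincoln wins each student group but Valley wins overall — the comparison reverses. Lincoln's students skew toward remedial, which has a lower base rate.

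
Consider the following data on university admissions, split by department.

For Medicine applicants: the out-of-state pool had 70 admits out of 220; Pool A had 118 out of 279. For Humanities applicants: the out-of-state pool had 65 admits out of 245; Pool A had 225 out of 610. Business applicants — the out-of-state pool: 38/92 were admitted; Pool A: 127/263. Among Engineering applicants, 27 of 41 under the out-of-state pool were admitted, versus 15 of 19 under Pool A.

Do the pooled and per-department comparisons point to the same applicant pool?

Yes

Medicine: the out-of-state pool 70/220 = 31.8%, Pool A 118/279 = 42.3% → Pool A
Humanities: the out-of-state pool 65/245 = 26.5%, Pool A 225/610 = 36.9% → Pool A
Business: the out-of-state pool 38/92 = 41.3%, Pool A 127/263 = 48.3% → Pool A
Engineering: the out-of-state pool 27/41 = 65.9%, Pool A 15/19 = 78.9% → Pool A
Overall: the out-of-state pool 200/598 = 33.4%, Pool A 485/1171 = 41.4% → Pool A
Pool A wins overall and in every department group — no reversal.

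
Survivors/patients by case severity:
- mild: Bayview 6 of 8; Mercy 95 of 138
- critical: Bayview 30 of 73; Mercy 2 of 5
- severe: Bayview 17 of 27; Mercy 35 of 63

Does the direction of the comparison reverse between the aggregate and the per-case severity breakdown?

Yes

Mild: Bayview 6/8 = 75.0%, Mercy 95/138 = 68.8% → Bayview
Critical: Bayview 30/73 = 41.1%, Mercy 2/5 = 40.0% → Bayview
Severe: Bayview 17/27 = 63.0%, Mercy 35/63 = 55.6% → Bayview
Overall: Bayview 53/108 = 49.1%, Mercy 132/206 = 64.1% → Mercy
Bayview wins each case group but Mercy wins overall — the comparison reverses. Bayview's patients skew toward critical, which has a lower base rate.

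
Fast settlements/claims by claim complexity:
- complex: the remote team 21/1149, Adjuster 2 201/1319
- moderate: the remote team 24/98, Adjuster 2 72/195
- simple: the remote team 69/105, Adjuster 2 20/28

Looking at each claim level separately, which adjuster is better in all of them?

Adjuster 2

Complex: the remote team 21/1149 = 1.8%, Adjuster 2 201/1319 = 15.2% → Adjuster 2
Moderate: the remote team 24/98 = 24.5%, Adjuster 2 72/195 = 36.9% → Adjuster 2
Simple: the remote team 69/105 = 65.7%, Adjuster 2 20/28 = 71.4% → Adjuster 2
Adjuster 2 has the higher rate in all 3 groups.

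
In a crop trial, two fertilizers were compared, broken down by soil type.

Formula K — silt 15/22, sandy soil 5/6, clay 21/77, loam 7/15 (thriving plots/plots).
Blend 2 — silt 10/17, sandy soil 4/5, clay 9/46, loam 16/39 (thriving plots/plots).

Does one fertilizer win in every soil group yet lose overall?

No

Silt: Formula K 15/22 = 68.2%, Blend 2 10/17 = 58.8% → Formula K
Sandy soil: Formula K 5/6 = 83.3%, Blend 2 4/5 = 80.0% → Formula K
Clay: Formula K 21/77 = 27.3%, Blend 2 9/46 = 19.6% → Formula K
Loam: Formula K 7/15 = 46.7%, Blend 2 16/39 = 41.0% → Formula K
Overall: Formula K 48/120 = 40.0%, Blend 2 39/107 = 36.4% → Formula K
Formula K wins overall and in every soil group — no reversal.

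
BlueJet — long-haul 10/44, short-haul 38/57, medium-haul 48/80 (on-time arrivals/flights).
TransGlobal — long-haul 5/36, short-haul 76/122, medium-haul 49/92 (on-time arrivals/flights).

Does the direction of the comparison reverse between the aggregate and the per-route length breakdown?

Long-haul: BlueJet 10/44 = 22.7%, TransGlobal 5/36 = 13.9% → BlueJet
Short-haul: BlueJet 38/57 = 66.7%, TransGlobal 76/122 = 62.3% → BlueJet
Medium-haul: BlueJet 48/80 = 60.0%, TransGlobal 49/92 = 53.3% → BlueJet
Overall: BlueJet 96/181 = 53.0%, TransGlobal 130/250 = 52.0% → BlueJet
BlueJet wins overall and in every route group — no reversal.

No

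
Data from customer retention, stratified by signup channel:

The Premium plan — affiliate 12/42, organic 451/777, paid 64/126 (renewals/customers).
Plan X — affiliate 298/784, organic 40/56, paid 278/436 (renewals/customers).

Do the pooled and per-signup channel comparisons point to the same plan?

Affiliate: the Premium plan 12/42 = 28.6%, Plan X 298/784 = 38.0% → Plan X
Organic: the Premium plan 451/777 = 58.0%, Plan X 40/56 = 71.4% → Plan X
Paid: the Premium plan 64/126 = 50.8%, Plan X 278/436 = 63.8% → Plan X
Overall: the Premium plan 527/945 = 55.8%, Plan X 616/1276 = 48.3% → the Premium plan
Plan X wins each signup group but the Premium plan wins overall — the comparison reverses. Plan X's customers skew toward affiliate, which has a lower base rate.

No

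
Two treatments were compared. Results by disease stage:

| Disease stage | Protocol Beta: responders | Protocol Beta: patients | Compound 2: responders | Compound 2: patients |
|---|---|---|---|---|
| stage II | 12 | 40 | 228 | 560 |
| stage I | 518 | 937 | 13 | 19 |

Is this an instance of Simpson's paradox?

Stage II: Protocol Beta 12/40 = 30.0%, Compound 2 228/560 = 40.7% → Compound 2
Stage I: Protocol Beta 518/937 = 55.3%, Compound 2 13/19 = 68.4% → Compound 2
Overall: Protocol Beta 530/977 = 54.2%, Compound 2 241/579 = 41.6% → Protocol Beta
Compound 2 wins each disease group but Protocol Beta wins overall — the comparison reverses. Compound 2's patients skew toward stage II, which has a lower base rate.

Yes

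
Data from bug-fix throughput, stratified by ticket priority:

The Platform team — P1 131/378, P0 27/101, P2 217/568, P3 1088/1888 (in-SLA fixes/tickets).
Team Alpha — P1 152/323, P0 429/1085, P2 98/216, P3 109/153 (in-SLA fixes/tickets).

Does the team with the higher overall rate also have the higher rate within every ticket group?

P1: the Platform team 131/378 = 34.7%, Team Alpha 152/323 = 47.1% → Team Alpha
P0: the Platform team 27/101 = 26.7%, Team Alpha 429/1085 = 39.5% → Team Alpha
P2: the Platform team 217/568 = 38.2%, Team Alpha 98/216 = 45.4% → Team Alpha
P3: the Platform team 1088/1888 = 57.6%, Team Alpha 109/153 = 71.2% → Team Alpha
Overall: the Platform team 1463/2935 = 49.8%, Team Alpha 788/1777 = 44.3% → the Platform team
Team Alpha wins each ticket group but the Platform team wins overall — the comparison reverses. Team Alpha's tickets skew toward P0, which has a lower base rate.

No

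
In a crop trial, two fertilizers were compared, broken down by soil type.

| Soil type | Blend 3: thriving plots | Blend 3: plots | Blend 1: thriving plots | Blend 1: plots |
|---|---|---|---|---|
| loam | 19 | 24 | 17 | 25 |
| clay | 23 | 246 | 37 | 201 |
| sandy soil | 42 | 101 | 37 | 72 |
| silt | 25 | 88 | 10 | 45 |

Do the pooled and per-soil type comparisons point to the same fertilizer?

No

Loam: Blend 3 19/24 = 79.2%, Blend 1 17/25 = 68.0% → Blend 3
Clay: Blend 3 23/246 = 9.3%, Blend 1 37/201 = 18.4% → Blend 1
Sandy soil: Blend 3 42/101 = 41.6%, Blend 1 37/72 = 51.4% → Blend 1
Silt: Blend 3 25/88 = 28.4%, Blend 1 10/45 = 22.2% → Blend 3
Overall: Blend 3 109/459 = 23.7%, Blend 1 101/343 = 29.4% → Blend 1
Neither sweeps: Blend 3 wins 2 of 4 groups, Blend 1 wins 2. Blend 1 wins overall but not every group — no Simpson reversal.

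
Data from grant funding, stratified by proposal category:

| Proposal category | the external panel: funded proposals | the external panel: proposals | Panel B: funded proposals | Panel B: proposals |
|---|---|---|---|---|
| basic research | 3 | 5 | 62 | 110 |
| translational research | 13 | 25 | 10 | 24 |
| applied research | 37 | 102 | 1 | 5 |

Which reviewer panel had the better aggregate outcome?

Panel B

Basic research: the external panel 3/5 = 60.0%, Panel B 62/110 = 56.4% → the external panel
Translational research: the external panel 13/25 = 52.0%, Panel B 10/24 = 41.7% → the external panel
Applied research: the external panel 37/102 = 36.3%, Panel B 1/5 = 20.0% → the external panel
Overall: the external panel 53/132 = 40.2%, Panel B 73/139 = 52.5% → Panel B
(The external panel wins every proposal group but Panel B wins overall — the external panel's proposals skew toward the low-rate applied research group.)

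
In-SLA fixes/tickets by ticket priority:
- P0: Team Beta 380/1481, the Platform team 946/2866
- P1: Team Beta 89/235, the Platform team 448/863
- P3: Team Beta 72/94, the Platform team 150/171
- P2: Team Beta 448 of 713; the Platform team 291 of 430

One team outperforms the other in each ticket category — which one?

P0: Team Beta 380/1481 = 25.7%, the Platform team 946/2866 = 33.0% → the Platform team
P1: Team Beta 89/235 = 37.9%, the Platform team 448/863 = 51.9% → the Platform team
P3: Team Beta 72/94 = 76.6%, the Platform team 150/171 = 87.7% → the Platform team
P2: Team Beta 448/713 = 62.8%, the Platform team 291/430 = 67.7% → the Platform team
The Platform team has the higher rate in all 4 groups.

the Platform team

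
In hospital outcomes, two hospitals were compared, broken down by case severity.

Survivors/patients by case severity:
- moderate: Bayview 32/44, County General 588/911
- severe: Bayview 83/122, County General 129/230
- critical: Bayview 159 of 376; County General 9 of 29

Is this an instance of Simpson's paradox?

Yes

Moderate: Bayview 32/44 = 72.7%, County General 588/911 = 64.5% → Bayview
Severe: Bayview 83/122 = 68.0%, County General 129/230 = 56.1% → Bayview
Critical: Bayview 159/376 = 42.3%, County General 9/29 = 31.0% → Bayview
Overall: Bayview 274/542 = 50.6%, County General 726/1170 = 62.1% → County General
Bayview wins each case group but County General wins overall — the comparison reverses. Bayview's patients skew toward critical, which has a lower base rate.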